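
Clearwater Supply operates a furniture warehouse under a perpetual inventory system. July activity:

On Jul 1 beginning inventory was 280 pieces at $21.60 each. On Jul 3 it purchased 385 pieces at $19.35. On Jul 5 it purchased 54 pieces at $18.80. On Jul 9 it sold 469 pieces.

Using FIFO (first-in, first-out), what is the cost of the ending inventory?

Ending inventory = $4,807.80

Jul 9, 469 sold [FIFO — oldest first]: 280 @ $21.60 + 189 @ $19.35 = $9,705.15
Ending inventory: 196 @ $19.35 + 54 @ $18.80 = $4,807.80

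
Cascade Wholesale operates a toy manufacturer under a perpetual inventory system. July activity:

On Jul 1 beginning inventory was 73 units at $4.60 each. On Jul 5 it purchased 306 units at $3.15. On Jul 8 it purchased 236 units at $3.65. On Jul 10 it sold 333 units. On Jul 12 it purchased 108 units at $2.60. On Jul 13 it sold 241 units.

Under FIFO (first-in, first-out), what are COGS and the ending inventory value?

Jul 10, 333 sold [FIFO — oldest first]: 73 @ $4.60 + 260 @ $3.15 = $1,154.80
Jul 13, 241 sold [FIFO — oldest first]: 46 @ $3.15 + 195 @ $3.65 = $856.65
Total COGS = $1,154.80 + $856.65 = $2,011.45
Ending inventory: 41 @ $3.65 + 108 @ $2.60 = $430.45

COGS = $2,011.45; ending inventory = $430.45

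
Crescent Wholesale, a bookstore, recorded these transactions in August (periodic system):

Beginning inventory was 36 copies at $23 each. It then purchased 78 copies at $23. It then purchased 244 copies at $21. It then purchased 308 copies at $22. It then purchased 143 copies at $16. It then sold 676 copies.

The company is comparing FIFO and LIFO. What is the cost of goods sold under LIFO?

COGS = $13,789

FIFO COGS: 36 @ $23 + 78 @ $23 + 244 @ $21 + 308 @ $22 + 10 @ $16 = $14,682
LIFO COGS: 143 @ $16 + 308 @ $22 + 225 @ $21 = $13,789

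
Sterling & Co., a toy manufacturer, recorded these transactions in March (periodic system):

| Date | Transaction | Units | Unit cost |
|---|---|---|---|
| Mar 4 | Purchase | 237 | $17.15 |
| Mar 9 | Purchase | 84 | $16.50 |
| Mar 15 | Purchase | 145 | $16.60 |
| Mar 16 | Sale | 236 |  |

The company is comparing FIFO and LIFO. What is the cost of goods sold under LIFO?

COGS = $3,913.05

FIFO COGS: 236 @ $17.15 = $4,047.40
LIFO COGS: 145 @ $16.60 + 84 @ $16.50 + 7 @ $17.15 = $3,913.05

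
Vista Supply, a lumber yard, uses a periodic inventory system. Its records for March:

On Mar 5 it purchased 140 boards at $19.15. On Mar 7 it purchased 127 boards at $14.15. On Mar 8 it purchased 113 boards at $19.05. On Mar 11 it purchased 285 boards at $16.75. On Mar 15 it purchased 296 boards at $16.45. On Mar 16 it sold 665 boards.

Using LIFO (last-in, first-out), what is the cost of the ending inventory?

Ending inventory = $5,030.50

Mar 16, 665 sold [LIFO — newest first]: 296 @ $16.45 + 285 @ $16.75 + 84 @ $19.05 = $11,243.15
Ending inventory: 140 @ $19.15 + 127 @ $14.15 + 29 @ $19.05 = $5,030.50
Check: goods available $16,273.65 = COGS $11,243.15 + ending $5,030.50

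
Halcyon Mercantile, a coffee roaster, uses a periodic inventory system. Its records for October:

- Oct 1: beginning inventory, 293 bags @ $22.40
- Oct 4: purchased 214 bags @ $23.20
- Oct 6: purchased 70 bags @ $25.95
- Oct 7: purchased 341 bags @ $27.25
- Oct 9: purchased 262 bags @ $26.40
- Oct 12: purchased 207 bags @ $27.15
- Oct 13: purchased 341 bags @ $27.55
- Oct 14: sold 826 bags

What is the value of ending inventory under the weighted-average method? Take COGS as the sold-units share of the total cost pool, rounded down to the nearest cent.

Ending inventory = $23,264.17

Oct 14, sell 826: 826/1728 × $44,568.15 → $21,303.98
Ending inventory (cost pool remaining) = $23,264.17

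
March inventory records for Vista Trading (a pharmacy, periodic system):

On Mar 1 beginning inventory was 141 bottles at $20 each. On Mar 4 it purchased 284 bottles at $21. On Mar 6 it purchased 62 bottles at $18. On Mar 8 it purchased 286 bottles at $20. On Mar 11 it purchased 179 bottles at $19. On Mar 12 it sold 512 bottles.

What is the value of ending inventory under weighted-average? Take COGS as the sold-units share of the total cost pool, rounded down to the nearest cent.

Mar 12, sell 512: 512/952 × $19,021.00 → $10,229.78
Ending inventory (cost pool remaining) = $8,791.22

Ending inventory = $8,791.22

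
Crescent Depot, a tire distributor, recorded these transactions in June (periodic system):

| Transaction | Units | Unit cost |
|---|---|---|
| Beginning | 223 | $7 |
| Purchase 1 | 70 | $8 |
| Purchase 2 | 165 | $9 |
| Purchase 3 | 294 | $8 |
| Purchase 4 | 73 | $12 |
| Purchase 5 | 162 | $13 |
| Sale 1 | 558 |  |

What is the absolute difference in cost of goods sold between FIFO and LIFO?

$1,189

FIFO COGS: 223 @ $7 + 70 @ $8 + 165 @ $9 + 100 @ $8 = $4,406
LIFO COGS: 162 @ $13 + 73 @ $12 + 294 @ $8 + 29 @ $9 = $5,595
Difference = |$4,406 − $5,595| = $1,189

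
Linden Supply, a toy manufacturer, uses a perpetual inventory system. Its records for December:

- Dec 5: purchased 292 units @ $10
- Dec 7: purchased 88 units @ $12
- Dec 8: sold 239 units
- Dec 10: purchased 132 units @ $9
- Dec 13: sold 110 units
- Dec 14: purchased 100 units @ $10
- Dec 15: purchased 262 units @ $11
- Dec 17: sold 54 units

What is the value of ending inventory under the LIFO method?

Ending inventory = $4,896

Dec 8, 239 sold [LIFO — newest first]: 88 @ $12 + 151 @ $10 = $2,566
Dec 13, 110 sold [LIFO — newest first]: 110 @ $9 = $990
Dec 17, 54 sold [LIFO — newest first]: 54 @ $11 = $594
Total COGS = $2,566 + $990 + $594 = $4,150
Ending inventory: 141 @ $10 + 22 @ $9 + 100 @ $10 + 208 @ $11 = $4,896
Check: goods available $9,046 = COGS $4,150 + ending $4,896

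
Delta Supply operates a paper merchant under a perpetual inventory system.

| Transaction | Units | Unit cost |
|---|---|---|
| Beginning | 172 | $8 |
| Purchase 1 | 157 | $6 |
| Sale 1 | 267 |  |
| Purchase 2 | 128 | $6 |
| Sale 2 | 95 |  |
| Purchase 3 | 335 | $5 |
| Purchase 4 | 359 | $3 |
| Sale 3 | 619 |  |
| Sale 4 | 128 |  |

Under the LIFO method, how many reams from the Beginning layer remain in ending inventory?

Sale 1 (267) [LIFO — newest first]: 157 @ $6 + 110 @ $8 = $1,822
Sale 2 (95) [LIFO — newest first]: 95 @ $6 = $570
Sale 3 (619) [LIFO — newest first]: 359 @ $3 + 260 @ $5 = $2,377
Sale 4 (128) [LIFO — newest first]: 75 @ $5 + 33 @ $6 + 20 @ $8 = $733
Total COGS = $1,822 + $570 + $2,377 + $733 = $5,502
Ending inventory: 42 @ $8 = $336

42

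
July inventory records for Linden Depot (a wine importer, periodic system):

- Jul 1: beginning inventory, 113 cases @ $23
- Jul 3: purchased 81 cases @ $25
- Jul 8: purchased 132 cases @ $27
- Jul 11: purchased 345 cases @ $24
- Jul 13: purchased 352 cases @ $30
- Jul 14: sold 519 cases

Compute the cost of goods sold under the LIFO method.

COGS = $14,568

Jul 14, 519 sold [LIFO — newest first]: 352 @ $30 + 167 @ $24 = $14,568
Ending inventory: 113 @ $23 + 81 @ $25 + 132 @ $27 + 178 @ $24 = $12,460
Check: goods available $27,028 = COGS $14,568 + ending $12,460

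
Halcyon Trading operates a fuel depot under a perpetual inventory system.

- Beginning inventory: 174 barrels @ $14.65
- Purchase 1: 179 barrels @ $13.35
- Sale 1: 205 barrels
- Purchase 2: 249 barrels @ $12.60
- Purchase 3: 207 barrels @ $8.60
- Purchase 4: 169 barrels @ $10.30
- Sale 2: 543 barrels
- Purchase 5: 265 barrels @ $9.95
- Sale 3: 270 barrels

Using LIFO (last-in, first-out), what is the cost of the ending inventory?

Sale 1 (205) [LIFO — newest first]: 179 @ $13.35 + 26 @ $14.65 = $2,770.55
Sale 2 (543) [LIFO — newest first]: 169 @ $10.30 + 207 @ $8.60 + 167 @ $12.60 = $5,625.10
Sale 3 (270) [LIFO — newest first]: 265 @ $9.95 + 5 @ $12.60 = $2,699.75
Total COGS = $2,770.55 + $5,625.10 + $2,699.75 = $11,095.40
Ending inventory: 148 @ $14.65 + 77 @ $12.60 = $3,138.40

Ending inventory = $3,138.40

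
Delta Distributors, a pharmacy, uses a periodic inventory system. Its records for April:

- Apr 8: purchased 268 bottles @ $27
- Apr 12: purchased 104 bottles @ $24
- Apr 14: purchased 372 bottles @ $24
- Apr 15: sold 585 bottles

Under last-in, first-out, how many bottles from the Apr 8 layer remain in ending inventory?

159

Apr 15, 585 sold [LIFO — newest first]: 372 @ $24 + 104 @ $24 + 109 @ $27 = $14,367
Ending inventory: 159 @ $27 = $4,293
Check: goods available $18,660 = COGS $14,367 + ending $4,293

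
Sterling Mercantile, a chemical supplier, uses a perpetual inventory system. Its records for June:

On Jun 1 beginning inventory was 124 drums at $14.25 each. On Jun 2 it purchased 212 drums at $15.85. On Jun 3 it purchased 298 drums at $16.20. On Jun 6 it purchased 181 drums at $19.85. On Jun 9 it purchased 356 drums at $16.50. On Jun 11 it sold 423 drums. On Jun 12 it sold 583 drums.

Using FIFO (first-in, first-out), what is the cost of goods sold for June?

Jun 11, 423 sold [FIFO — oldest first]: 124 @ $14.25 + 212 @ $15.85 + 87 @ $16.20 = $6,536.60
Jun 12, 583 sold [FIFO — oldest first]: 211 @ $16.20 + 181 @ $19.85 + 191 @ $16.50 = $10,162.55
Total COGS = $6,536.60 + $10,162.55 = $16,699.15
Ending inventory: 165 @ $16.50 = $2,722.50
Check: goods available $19,421.65 = COGS $16,699.15 + ending $2,722.50

COGS = $16,699.15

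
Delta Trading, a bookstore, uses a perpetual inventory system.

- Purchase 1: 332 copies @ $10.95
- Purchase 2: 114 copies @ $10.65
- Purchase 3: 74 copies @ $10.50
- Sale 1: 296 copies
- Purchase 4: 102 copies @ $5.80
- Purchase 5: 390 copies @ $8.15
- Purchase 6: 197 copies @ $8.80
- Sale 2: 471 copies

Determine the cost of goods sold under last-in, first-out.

COGS = $7,140.40

Sale 1 (296) [LIFO — newest first]: 74 @ $10.50 + 114 @ $10.65 + 108 @ $10.95 = $3,173.70
Sale 2 (471) [LIFO — newest first]: 197 @ $8.80 + 274 @ $8.15 = $3,966.70
Total COGS = $3,173.70 + $3,966.70 = $7,140.40
Ending inventory: 224 @ $10.95 + 102 @ $5.80 + 116 @ $8.15 = $3,989.80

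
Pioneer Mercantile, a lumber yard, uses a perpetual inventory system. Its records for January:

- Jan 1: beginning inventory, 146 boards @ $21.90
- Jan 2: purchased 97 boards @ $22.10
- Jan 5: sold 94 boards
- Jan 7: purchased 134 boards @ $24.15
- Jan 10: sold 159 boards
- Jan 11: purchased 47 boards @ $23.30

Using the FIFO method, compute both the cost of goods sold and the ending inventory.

Jan 5, 94 sold [FIFO — oldest first]: 94 @ $21.90 = $2,058.60
Jan 10, 159 sold [FIFO — oldest first]: 52 @ $21.90 + 97 @ $22.10 + 10 @ $24.15 = $3,524.00
Total COGS = $2,058.60 + $3,524.00 = $5,582.60
Ending inventory: 124 @ $24.15 + 47 @ $23.30 = $4,089.70

COGS = $5,582.60; ending inventory = $4,089.70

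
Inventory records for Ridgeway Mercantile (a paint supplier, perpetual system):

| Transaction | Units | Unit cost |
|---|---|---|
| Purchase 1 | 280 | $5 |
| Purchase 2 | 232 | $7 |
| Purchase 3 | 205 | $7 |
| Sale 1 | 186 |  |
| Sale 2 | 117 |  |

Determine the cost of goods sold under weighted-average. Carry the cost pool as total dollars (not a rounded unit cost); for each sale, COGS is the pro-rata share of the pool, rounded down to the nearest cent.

COGS = $1,884.34

After Purchase 1: 280 on hand, pool $1,400.00 (≈ $5.0000 each)
After Purchase 2: 512 on hand, pool $3,024.00 (≈ $5.9062 each)
After Purchase 3: 717 on hand, pool $4,459.00 (≈ $6.2190 each)
Sale 1, sell 186: 186/717 × $4,459.00 → $1,156.72
Sale 2, sell 117: 117/531 × $3,302.28 → $727.62
Total COGS = $1,156.72 + $727.62 = $1,884.34
Ending inventory (cost pool remaining) = $2,574.66
Check: goods available $4,459.00 = COGS $1,884.34 + ending $2,574.66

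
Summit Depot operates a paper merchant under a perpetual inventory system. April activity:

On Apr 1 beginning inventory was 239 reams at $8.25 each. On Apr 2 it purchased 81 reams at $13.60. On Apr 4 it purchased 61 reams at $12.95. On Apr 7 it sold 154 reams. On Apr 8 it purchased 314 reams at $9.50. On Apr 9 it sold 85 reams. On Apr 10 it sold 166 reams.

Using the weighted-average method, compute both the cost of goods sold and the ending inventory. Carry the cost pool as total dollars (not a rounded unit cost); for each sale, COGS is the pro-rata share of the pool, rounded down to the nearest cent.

COGS = $4,013.43; ending inventory = $2,832.87

After Apr 1: 239 on hand, pool $1,971.75 (≈ $8.2500 each)
After Apr 2: 320 on hand, pool $3,073.35 (≈ $9.6042 each)
After Apr 4: 381 on hand, pool $3,863.30 (≈ $10.1399 each)
Apr 7, sell 154: 154/381 × $3,863.30 → $1,561.54
After Apr 8: 541 on hand, pool $5,284.76 (≈ $9.7685 each)
Apr 9, sell 85: 85/541 × $5,284.76 → $830.32
Apr 10, sell 166: 166/456 × $4,454.44 → $1,621.57
Total COGS = $1,561.54 + $830.32 + $1,621.57 = $4,013.43
Ending inventory (cost pool remaining) = $2,832.87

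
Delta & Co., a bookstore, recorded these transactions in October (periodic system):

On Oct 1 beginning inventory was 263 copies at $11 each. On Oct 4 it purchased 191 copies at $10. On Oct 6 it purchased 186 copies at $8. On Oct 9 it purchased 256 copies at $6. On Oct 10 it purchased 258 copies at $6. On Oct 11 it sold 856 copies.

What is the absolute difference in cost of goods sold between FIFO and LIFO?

$1,455

FIFO COGS: 263 @ $11 + 191 @ $10 + 186 @ $8 + 216 @ $6 = $7,587
LIFO COGS: 258 @ $6 + 256 @ $6 + 186 @ $8 + 156 @ $10 = $6,132
Difference = |$7,587 − $6,132| = $1,455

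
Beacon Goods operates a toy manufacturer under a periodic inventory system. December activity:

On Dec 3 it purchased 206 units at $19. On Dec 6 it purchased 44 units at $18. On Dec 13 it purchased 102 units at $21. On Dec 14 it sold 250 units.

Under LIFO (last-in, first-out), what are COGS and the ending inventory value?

COGS = $4,910; ending inventory = $1,938

Dec 14, 250 sold [LIFO — newest first]: 102 @ $21 + 44 @ $18 + 104 @ $19 = $4,910
Ending inventory: 102 @ $19 = $1,938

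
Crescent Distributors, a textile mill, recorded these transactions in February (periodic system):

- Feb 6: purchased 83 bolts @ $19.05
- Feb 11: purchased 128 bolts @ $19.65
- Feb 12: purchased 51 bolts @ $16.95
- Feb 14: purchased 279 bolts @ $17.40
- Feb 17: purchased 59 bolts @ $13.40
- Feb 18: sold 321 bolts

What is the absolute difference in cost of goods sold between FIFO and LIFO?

FIFO COGS: 83 @ $19.05 + 128 @ $19.65 + 51 @ $16.95 + 59 @ $17.40 = $5,987.40
LIFO COGS: 59 @ $13.40 + 262 @ $17.40 = $5,349.40
Difference = |$5,987.40 − $5,349.40| = $638.00

$638.00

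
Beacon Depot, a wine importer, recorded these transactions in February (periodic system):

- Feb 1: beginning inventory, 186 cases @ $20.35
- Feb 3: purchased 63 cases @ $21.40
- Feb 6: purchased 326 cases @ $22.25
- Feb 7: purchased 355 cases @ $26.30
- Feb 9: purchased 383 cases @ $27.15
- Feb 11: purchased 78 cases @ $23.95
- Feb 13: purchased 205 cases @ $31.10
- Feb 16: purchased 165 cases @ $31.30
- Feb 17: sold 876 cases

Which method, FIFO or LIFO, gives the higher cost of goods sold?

LIFO

FIFO COGS: 186 @ $20.35 + 63 @ $21.40 + 326 @ $22.25 + 301 @ $26.30 = $20,303.10
LIFO COGS: 165 @ $31.30 + 205 @ $31.10 + 78 @ $23.95 + 383 @ $27.15 + 45 @ $26.30 = $24,990.05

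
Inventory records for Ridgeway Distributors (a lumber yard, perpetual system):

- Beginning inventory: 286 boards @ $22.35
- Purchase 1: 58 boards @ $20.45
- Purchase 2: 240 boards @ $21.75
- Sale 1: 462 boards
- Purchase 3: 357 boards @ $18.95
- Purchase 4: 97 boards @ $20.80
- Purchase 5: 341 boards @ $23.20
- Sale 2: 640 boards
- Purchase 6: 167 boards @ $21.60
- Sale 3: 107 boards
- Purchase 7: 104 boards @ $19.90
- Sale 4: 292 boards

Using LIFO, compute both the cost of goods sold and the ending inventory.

COGS = $31,930.60; ending inventory = $3,238.35

Sale 1 (462) [LIFO — newest first]: 240 @ $21.75 + 58 @ $20.45 + 164 @ $22.35 = $10,071.50
Sale 2 (640) [LIFO — newest first]: 341 @ $23.20 + 97 @ $20.80 + 202 @ $18.95 = $13,756.70
Sale 3 (107) [LIFO — newest first]: 107 @ $21.60 = $2,311.20
Sale 4 (292) [LIFO — newest first]: 104 @ $19.90 + 60 @ $21.60 + 128 @ $18.95 = $5,791.20
Total COGS = $10,071.50 + $13,756.70 + $2,311.20 + $5,791.20 = $31,930.60
Ending inventory: 122 @ $22.35 + 27 @ $18.95 = $3,238.35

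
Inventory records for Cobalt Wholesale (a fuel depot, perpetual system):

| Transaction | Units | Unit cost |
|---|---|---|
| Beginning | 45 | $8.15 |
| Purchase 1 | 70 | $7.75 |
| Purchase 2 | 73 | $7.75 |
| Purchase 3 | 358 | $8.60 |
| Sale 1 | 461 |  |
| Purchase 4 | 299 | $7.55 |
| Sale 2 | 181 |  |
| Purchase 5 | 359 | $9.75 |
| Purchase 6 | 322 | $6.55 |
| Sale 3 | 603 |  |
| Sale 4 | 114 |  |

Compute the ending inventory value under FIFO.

Ending inventory = $1,093.85

Sale 1 (461) [FIFO — oldest first]: 45 @ $8.15 + 70 @ $7.75 + 73 @ $7.75 + 273 @ $8.60 = $3,822.80
Sale 2 (181) [FIFO — oldest first]: 85 @ $8.60 + 96 @ $7.55 = $1,455.80
Sale 3 (603) [FIFO — oldest first]: 203 @ $7.55 + 359 @ $9.75 + 41 @ $6.55 = $5,301.45
Sale 4 (114) [FIFO — oldest first]: 114 @ $6.55 = $746.70
Total COGS = $3,822.80 + $1,455.80 + $5,301.45 + $746.70 = $11,326.75
Ending inventory: 167 @ $6.55 = $1,093.85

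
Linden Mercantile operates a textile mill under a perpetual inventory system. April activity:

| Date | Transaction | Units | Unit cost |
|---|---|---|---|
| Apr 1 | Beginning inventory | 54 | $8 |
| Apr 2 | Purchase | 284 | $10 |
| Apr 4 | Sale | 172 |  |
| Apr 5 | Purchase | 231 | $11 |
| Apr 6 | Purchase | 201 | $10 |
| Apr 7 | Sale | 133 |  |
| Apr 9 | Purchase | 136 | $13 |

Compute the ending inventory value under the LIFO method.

Apr 4, 172 sold [LIFO — newest first]: 172 @ $10 = $1,720
Apr 7, 133 sold [LIFO — newest first]: 133 @ $10 = $1,330
Total COGS = $1,720 + $1,330 = $3,050
Ending inventory: 54 @ $8 + 112 @ $10 + 231 @ $11 + 68 @ $10 + 136 @ $13 = $6,541

Ending inventory = $6,541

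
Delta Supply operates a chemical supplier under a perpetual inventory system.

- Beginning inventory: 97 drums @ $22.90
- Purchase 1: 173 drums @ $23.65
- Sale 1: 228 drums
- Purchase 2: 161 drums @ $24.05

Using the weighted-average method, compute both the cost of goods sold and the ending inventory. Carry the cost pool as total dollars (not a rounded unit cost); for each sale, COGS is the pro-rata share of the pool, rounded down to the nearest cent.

After Beginning: 97 on hand, pool $2,221.30 (≈ $22.9000 each)
After Purchase 1: 270 on hand, pool $6,312.75 (≈ $23.3806 each)
Sale 1, sell 228: 228/270 × $6,312.75 → $5,330.76
After Purchase 2: 203 on hand, pool $4,854.04 (≈ $23.9115 each)
Ending inventory (cost pool remaining) = $4,854.04

COGS = $5,330.76; ending inventory = $4,854.04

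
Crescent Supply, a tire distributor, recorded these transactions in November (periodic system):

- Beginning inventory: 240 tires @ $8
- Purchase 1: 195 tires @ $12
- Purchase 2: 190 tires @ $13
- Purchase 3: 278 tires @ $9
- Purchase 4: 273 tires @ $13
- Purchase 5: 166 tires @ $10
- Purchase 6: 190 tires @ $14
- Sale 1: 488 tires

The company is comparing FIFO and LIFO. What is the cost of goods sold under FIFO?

COGS = $4,949

FIFO COGS: 240 @ $8 + 195 @ $12 + 53 @ $13 = $4,949
LIFO COGS: 190 @ $14 + 166 @ $10 + 132 @ $13 = $6,036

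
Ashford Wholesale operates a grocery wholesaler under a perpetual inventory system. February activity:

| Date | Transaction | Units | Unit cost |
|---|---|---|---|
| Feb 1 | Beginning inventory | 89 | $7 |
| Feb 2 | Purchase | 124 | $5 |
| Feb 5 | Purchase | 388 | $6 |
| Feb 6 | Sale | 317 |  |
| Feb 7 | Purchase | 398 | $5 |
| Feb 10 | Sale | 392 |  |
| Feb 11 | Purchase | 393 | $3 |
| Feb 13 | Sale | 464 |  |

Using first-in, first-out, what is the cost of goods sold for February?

Feb 6, 317 sold [FIFO — oldest first]: 89 @ $7 + 124 @ $5 + 104 @ $6 = $1,867
Feb 10, 392 sold [FIFO — oldest first]: 284 @ $6 + 108 @ $5 = $2,244
Feb 13, 464 sold [FIFO — oldest first]: 290 @ $5 + 174 @ $3 = $1,972
Total COGS = $1,867 + $2,244 + $1,972 = $6,083
Ending inventory: 219 @ $3 = $657

COGS = $6,083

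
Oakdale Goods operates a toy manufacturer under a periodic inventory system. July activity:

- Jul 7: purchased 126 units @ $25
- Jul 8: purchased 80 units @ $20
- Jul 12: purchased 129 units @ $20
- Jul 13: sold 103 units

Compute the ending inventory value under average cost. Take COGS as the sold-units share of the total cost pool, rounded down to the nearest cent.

Jul 13, sell 103: 103/335 × $7,330.00 → $2,253.70
Ending inventory (cost pool remaining) = $5,076.30

Ending inventory = $5,076.30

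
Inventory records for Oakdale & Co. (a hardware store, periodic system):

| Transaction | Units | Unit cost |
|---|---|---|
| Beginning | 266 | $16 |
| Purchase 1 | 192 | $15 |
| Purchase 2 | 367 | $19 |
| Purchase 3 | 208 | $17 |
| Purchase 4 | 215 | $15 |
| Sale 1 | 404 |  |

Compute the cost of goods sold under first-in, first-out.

Sale 1 (404) [FIFO — oldest first]: 266 @ $16 + 138 @ $15 = $6,326
Ending inventory: 54 @ $15 + 367 @ $19 + 208 @ $17 + 215 @ $15 = $14,544

COGS = $6,326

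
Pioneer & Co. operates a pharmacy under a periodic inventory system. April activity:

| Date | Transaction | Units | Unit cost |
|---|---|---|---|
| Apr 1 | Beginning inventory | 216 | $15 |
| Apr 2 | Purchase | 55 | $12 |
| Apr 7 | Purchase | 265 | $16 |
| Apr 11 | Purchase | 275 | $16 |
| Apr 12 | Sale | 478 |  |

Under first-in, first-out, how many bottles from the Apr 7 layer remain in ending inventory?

Apr 12, 478 sold [FIFO — oldest first]: 216 @ $15 + 55 @ $12 + 207 @ $16 = $7,212
Ending inventory: 58 @ $16 + 275 @ $16 = $5,328

58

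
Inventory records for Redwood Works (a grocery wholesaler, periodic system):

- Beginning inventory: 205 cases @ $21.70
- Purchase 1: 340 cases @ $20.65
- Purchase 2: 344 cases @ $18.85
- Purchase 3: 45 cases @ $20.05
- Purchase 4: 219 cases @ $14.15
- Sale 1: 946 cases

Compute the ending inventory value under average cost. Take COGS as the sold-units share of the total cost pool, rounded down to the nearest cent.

Ending inventory = $3,941.62

Sale 1, sell 946: 946/1153 × $21,955.00 → $18,013.38
Ending inventory (cost pool remaining) = $3,941.62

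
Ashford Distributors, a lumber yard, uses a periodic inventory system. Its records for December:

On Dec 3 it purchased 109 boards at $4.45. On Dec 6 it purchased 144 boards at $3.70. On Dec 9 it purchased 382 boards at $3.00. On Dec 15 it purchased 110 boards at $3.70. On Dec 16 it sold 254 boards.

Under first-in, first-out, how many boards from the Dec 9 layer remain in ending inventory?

Dec 16, 254 sold [FIFO — oldest first]: 109 @ $4.45 + 144 @ $3.70 + 1 @ $3.00 = $1,020.85
Ending inventory: 381 @ $3.00 + 110 @ $3.70 = $1,550.00
Check: goods available $2,570.85 = COGS $1,020.85 + ending $1,550.00

381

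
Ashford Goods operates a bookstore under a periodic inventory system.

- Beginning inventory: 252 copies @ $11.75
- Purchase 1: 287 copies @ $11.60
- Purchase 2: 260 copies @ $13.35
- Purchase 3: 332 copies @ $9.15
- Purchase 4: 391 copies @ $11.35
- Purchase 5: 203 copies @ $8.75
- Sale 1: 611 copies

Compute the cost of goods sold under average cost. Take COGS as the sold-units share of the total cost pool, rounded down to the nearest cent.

COGS = $6,734.49

Sale 1, sell 611: 611/1725 × $19,013.10 → $6,734.49
Ending inventory (cost pool remaining) = $12,278.61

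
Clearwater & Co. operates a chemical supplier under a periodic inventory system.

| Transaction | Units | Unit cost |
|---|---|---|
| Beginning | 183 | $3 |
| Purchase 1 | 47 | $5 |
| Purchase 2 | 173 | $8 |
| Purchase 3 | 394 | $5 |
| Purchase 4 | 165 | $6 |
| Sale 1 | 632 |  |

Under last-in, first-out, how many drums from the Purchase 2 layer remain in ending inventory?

100

Sale 1 (632) [LIFO — newest first]: 165 @ $6 + 394 @ $5 + 73 @ $8 = $3,544
Ending inventory: 183 @ $3 + 47 @ $5 + 100 @ $8 = $1,584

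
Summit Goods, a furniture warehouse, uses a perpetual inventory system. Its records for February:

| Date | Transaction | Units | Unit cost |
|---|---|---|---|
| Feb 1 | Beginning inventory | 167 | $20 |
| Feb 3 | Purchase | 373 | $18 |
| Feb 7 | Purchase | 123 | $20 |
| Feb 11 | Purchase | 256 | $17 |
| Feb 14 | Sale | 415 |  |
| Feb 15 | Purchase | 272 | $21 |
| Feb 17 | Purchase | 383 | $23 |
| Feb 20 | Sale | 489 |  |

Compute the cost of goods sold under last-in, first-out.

Feb 14, 415 sold [LIFO — newest first]: 256 @ $17 + 123 @ $20 + 36 @ $18 = $7,460
Feb 20, 489 sold [LIFO — newest first]: 383 @ $23 + 106 @ $21 = $11,035
Total COGS = $7,460 + $11,035 = $18,495
Ending inventory: 167 @ $20 + 337 @ $18 + 166 @ $21 = $12,892

COGS = $18,495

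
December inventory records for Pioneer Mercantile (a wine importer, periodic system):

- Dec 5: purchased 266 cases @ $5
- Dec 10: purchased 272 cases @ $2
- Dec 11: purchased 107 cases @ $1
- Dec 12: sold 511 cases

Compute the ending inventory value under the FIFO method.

Dec 12, 511 sold [FIFO — oldest first]: 266 @ $5 + 245 @ $2 = $1,820
Ending inventory: 27 @ $2 + 107 @ $1 = $161
Check: goods available $1,981 = COGS $1,820 + ending $161

Ending inventory = $161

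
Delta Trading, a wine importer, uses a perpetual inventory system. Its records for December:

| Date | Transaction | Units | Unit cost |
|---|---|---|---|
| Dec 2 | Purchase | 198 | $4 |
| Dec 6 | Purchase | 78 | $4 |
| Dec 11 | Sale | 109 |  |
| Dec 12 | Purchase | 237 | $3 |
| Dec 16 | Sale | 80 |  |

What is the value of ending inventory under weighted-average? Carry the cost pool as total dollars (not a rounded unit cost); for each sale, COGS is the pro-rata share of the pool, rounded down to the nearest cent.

After Dec 2: 198 on hand, pool $792.00 (≈ $4.0000 each)
After Dec 6: 276 on hand, pool $1,104.00 (≈ $4.0000 each)
Dec 11, sell 109: 109/276 × $1,104.00 → $436.00
After Dec 12: 404 on hand, pool $1,379.00 (≈ $3.4134 each)
Dec 16, sell 80: 80/404 × $1,379.00 → $273.06
Total COGS = $436.00 + $273.06 = $709.06
Ending inventory (cost pool remaining) = $1,105.94

Ending inventory = $1,105.94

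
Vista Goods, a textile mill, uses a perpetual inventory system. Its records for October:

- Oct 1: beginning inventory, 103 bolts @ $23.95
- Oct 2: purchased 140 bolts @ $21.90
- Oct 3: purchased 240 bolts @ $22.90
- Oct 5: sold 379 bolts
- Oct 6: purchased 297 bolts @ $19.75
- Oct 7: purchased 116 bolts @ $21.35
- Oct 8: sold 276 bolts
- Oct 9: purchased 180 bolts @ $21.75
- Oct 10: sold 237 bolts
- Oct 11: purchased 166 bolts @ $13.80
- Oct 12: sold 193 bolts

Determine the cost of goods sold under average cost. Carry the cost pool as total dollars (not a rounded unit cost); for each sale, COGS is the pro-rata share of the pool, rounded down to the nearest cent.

COGS = $22,802.44

After Oct 1: 103 on hand, pool $2,466.85 (≈ $23.9500 each)
After Oct 2: 243 on hand, pool $5,532.85 (≈ $22.7689 each)
After Oct 3: 483 on hand, pool $11,028.85 (≈ $22.8341 each)
Oct 5, sell 379: 379/483 × $11,028.85 → $8,654.10
After Oct 6: 401 on hand, pool $8,240.50 (≈ $20.5499 each)
After Oct 7: 517 on hand, pool $10,717.10 (≈ $20.7294 each)
Oct 8, sell 276: 276/517 × $10,717.10 → $5,721.31
After Oct 9: 421 on hand, pool $8,910.79 (≈ $21.1658 each)
Oct 10, sell 237: 237/421 × $8,910.79 → $5,016.28
After Oct 11: 350 on hand, pool $6,185.31 (≈ $17.6723 each)
Oct 12, sell 193: 193/350 × $6,185.31 → $3,410.75
Total COGS = $8,654.10 + $5,721.31 + $5,016.28 + $3,410.75 = $22,802.44
Ending inventory (cost pool remaining) = $2,774.56
Check: goods available $25,577.00 = COGS $22,802.44 + ending $2,774.56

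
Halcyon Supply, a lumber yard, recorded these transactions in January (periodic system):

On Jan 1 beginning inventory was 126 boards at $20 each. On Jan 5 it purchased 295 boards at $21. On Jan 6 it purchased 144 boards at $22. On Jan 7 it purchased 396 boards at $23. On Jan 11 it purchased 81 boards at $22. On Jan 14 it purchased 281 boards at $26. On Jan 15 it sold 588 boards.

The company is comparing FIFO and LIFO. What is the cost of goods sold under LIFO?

FIFO COGS: 126 @ $20 + 295 @ $21 + 144 @ $22 + 23 @ $23 = $12,412
LIFO COGS: 281 @ $26 + 81 @ $22 + 226 @ $23 = $14,286

COGS = $14,286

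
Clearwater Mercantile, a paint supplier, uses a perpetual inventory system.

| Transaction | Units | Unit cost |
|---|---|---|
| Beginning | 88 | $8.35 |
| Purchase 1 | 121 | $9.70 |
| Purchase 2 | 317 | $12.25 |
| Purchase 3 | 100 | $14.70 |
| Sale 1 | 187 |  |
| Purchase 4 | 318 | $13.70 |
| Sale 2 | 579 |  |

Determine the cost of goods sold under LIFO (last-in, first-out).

Sale 1 (187) [LIFO — newest first]: 100 @ $14.70 + 87 @ $12.25 = $2,535.75
Sale 2 (579) [LIFO — newest first]: 318 @ $13.70 + 230 @ $12.25 + 31 @ $9.70 = $7,474.80
Total COGS = $2,535.75 + $7,474.80 = $10,010.55
Ending inventory: 88 @ $8.35 + 90 @ $9.70 = $1,607.80

COGS = $10,010.55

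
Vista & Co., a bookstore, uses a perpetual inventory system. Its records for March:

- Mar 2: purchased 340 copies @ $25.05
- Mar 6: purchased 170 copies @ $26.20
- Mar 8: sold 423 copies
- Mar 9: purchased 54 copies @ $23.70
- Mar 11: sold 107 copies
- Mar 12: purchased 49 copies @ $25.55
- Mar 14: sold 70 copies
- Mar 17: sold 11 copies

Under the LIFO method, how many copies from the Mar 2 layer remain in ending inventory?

2

Mar 8, 423 sold [LIFO — newest first]: 170 @ $26.20 + 253 @ $25.05 = $10,791.65
Mar 11, 107 sold [LIFO — newest first]: 54 @ $23.70 + 53 @ $25.05 = $2,607.45
Mar 14, 70 sold [LIFO — newest first]: 49 @ $25.55 + 21 @ $25.05 = $1,778.00
Mar 17, 11 sold [LIFO — newest first]: 11 @ $25.05 = $275.55
Total COGS = $10,791.65 + $2,607.45 + $1,778.00 + $275.55 = $15,452.65
Ending inventory: 2 @ $25.05 = $50.10
Check: goods available $15,502.75 = COGS $15,452.65 + ending $50.10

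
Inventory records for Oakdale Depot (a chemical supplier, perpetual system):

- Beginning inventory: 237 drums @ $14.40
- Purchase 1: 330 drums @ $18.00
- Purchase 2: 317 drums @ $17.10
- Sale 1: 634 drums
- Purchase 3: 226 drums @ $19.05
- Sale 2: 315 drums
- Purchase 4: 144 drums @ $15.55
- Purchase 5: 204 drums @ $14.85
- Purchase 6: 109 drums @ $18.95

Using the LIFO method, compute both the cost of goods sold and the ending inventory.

COGS = $16,760.40; ending inventory = $9,652.55

Sale 1 (634) [LIFO — newest first]: 317 @ $17.10 + 317 @ $18.00 = $11,126.70
Sale 2 (315) [LIFO — newest first]: 226 @ $19.05 + 13 @ $18.00 + 76 @ $14.40 = $5,633.70
Total COGS = $11,126.70 + $5,633.70 = $16,760.40
Ending inventory: 161 @ $14.40 + 144 @ $15.55 + 204 @ $14.85 + 109 @ $18.95 = $9,652.55
Check: goods available $26,412.95 = COGS $16,760.40 + ending $9,652.55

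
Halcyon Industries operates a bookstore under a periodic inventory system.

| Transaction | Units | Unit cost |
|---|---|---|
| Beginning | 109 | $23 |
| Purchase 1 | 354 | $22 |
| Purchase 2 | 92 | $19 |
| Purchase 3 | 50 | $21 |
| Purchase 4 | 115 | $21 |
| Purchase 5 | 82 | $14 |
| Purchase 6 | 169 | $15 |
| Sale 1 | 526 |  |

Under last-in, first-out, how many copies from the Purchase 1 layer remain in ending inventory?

Sale 1 (526) [LIFO — newest first]: 169 @ $15 + 82 @ $14 + 115 @ $21 + 50 @ $21 + 92 @ $19 + 18 @ $22 = $9,292
Ending inventory: 109 @ $23 + 336 @ $22 = $9,899

336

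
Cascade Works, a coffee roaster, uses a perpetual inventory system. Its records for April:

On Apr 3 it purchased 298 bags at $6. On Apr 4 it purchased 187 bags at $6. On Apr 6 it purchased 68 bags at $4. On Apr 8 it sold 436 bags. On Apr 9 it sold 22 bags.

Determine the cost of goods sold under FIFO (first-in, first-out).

Apr 8, 436 sold [FIFO — oldest first]: 298 @ $6 + 138 @ $6 = $2,616
Apr 9, 22 sold [FIFO — oldest first]: 22 @ $6 = $132
Total COGS = $2,616 + $132 = $2,748
Ending inventory: 27 @ $6 + 68 @ $4 = $434

COGS = $2,748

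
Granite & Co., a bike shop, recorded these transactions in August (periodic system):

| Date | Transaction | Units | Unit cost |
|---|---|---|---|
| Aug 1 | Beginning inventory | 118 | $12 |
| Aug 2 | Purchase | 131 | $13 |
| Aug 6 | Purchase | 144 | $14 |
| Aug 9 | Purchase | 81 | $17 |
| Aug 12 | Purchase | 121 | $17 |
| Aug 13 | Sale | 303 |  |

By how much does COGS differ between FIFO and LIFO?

$973

FIFO COGS: 118 @ $12 + 131 @ $13 + 54 @ $14 = $3,875
LIFO COGS: 121 @ $17 + 81 @ $17 + 101 @ $14 = $4,848
Difference = |$3,875 − $4,848| = $973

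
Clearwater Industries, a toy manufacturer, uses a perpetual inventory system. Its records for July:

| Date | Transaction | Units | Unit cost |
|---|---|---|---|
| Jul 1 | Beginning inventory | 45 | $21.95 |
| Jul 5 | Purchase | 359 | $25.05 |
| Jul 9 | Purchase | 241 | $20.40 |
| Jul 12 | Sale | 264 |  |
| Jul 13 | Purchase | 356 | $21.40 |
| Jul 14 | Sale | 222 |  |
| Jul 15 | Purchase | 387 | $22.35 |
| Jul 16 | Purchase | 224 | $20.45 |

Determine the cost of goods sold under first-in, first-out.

Jul 12, 264 sold [FIFO — oldest first]: 45 @ $21.95 + 219 @ $25.05 = $6,473.70
Jul 14, 222 sold [FIFO — oldest first]: 140 @ $25.05 + 82 @ $20.40 = $5,179.80
Total COGS = $6,473.70 + $5,179.80 = $11,653.50
Ending inventory: 159 @ $20.40 + 356 @ $21.40 + 387 @ $22.35 + 224 @ $20.45 = $24,092.25
Check: goods available $35,745.75 = COGS $11,653.50 + ending $24,092.25

COGS = $11,653.50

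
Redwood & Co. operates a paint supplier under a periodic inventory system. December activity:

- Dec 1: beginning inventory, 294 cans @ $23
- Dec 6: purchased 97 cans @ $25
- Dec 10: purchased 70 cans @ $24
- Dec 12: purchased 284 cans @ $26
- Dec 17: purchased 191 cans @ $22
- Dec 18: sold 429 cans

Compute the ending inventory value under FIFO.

Ending inventory = $12,354

Dec 18, 429 sold [FIFO — oldest first]: 294 @ $23 + 97 @ $25 + 38 @ $24 = $10,099
Ending inventory: 32 @ $24 + 284 @ $26 + 191 @ $22 = $12,354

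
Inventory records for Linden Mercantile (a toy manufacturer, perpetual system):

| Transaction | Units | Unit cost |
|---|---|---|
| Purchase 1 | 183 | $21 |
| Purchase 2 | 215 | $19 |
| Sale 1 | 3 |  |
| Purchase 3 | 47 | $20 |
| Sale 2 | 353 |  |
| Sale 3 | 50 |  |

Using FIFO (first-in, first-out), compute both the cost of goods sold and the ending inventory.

Sale 1 (3) [FIFO — oldest first]: 3 @ $21 = $63
Sale 2 (353) [FIFO — oldest first]: 180 @ $21 + 173 @ $19 = $7,067
Sale 3 (50) [FIFO — oldest first]: 42 @ $19 + 8 @ $20 = $958
Total COGS = $63 + $7,067 + $958 = $8,088
Ending inventory: 39 @ $20 = $780

COGS = $8,088; ending inventory = $780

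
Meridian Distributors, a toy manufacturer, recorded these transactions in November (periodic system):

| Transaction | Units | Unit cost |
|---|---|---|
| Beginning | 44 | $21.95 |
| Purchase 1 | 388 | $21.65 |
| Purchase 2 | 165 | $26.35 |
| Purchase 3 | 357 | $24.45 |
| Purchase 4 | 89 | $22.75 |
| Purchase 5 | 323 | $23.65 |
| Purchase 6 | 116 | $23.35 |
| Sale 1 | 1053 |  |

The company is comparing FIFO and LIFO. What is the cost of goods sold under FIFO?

COGS = $24,703.65

FIFO COGS: 44 @ $21.95 + 388 @ $21.65 + 165 @ $26.35 + 357 @ $24.45 + 89 @ $22.75 + 10 @ $23.65 = $24,703.65
LIFO COGS: 116 @ $23.35 + 323 @ $23.65 + 89 @ $22.75 + 357 @ $24.45 + 165 @ $26.35 + 3 @ $21.65 = $25,513.65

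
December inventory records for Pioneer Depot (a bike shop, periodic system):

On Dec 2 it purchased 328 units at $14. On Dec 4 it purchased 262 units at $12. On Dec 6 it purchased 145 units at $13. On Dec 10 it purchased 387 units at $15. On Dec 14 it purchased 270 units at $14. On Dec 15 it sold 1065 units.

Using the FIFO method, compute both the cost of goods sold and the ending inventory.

Dec 15, 1065 sold [FIFO — oldest first]: 328 @ $14 + 262 @ $12 + 145 @ $13 + 330 @ $15 = $14,571
Ending inventory: 57 @ $15 + 270 @ $14 = $4,635

COGS = $14,571; ending inventory = $4,635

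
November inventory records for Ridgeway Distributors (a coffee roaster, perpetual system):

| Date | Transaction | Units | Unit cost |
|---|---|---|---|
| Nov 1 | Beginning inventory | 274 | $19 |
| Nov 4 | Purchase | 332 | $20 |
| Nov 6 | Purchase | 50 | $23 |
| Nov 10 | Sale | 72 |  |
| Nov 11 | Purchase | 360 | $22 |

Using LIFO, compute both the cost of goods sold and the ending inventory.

COGS = $1,590; ending inventory = $19,326

Nov 10, 72 sold [LIFO — newest first]: 50 @ $23 + 22 @ $20 = $1,590
Ending inventory: 274 @ $19 + 310 @ $20 + 360 @ $22 = $19,326
Check: goods available $20,916 = COGS $1,590 + ending $19,326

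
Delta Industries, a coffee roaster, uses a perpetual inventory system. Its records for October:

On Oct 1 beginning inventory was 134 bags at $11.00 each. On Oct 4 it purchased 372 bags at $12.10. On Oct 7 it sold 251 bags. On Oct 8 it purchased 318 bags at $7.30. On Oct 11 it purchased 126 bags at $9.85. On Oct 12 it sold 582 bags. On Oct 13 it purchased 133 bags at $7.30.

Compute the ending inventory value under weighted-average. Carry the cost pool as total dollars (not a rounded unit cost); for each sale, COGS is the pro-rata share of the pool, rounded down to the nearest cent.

After Oct 1: 134 on hand, pool $1,474.00 (≈ $11.0000 each)
After Oct 4: 506 on hand, pool $5,975.20 (≈ $11.8087 each)
Oct 7, sell 251: 251/506 × $5,975.20 → $2,963.98
After Oct 8: 573 on hand, pool $5,332.62 (≈ $9.3065 each)
After Oct 11: 699 on hand, pool $6,573.72 (≈ $9.4045 each)
Oct 12, sell 582: 582/699 × $6,573.72 → $5,473.39
After Oct 13: 250 on hand, pool $2,071.23 (≈ $8.2849 each)
Total COGS = $2,963.98 + $5,473.39 = $8,437.37
Ending inventory (cost pool remaining) = $2,071.23
Check: goods available $10,508.60 = COGS $8,437.37 + ending $2,071.23

Ending inventory = $2,071.23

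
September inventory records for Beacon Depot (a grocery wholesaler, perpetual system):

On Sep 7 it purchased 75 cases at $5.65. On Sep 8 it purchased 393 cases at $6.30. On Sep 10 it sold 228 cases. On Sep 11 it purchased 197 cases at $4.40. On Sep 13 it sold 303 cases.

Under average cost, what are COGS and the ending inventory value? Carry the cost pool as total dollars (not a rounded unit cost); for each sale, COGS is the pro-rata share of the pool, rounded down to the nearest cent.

After Sep 7: 75 on hand, pool $423.75 (≈ $5.6500 each)
After Sep 8: 468 on hand, pool $2,899.65 (≈ $6.1958 each)
Sep 10, sell 228: 228/468 × $2,899.65 → $1,412.65
After Sep 11: 437 on hand, pool $2,353.80 (≈ $5.3863 each)
Sep 13, sell 303: 303/437 × $2,353.80 → $1,632.03
Total COGS = $1,412.65 + $1,632.03 = $3,044.68
Ending inventory (cost pool remaining) = $721.77
Check: goods available $3,766.45 = COGS $3,044.68 + ending $721.77

COGS = $3,044.68; ending inventory = $721.77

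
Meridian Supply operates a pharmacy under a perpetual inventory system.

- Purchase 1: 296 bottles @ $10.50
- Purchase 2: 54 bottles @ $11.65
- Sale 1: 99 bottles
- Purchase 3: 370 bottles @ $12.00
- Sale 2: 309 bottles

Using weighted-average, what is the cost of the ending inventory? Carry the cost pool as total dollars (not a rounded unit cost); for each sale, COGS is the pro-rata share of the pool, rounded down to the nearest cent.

After Purchase 1: 296 on hand, pool $3,108.00 (≈ $10.5000 each)
After Purchase 2: 350 on hand, pool $3,737.10 (≈ $10.6774 each)
Sale 1, sell 99: 99/350 × $3,737.10 → $1,057.06
After Purchase 3: 621 on hand, pool $7,120.04 (≈ $11.4654 each)
Sale 2, sell 309: 309/621 × $7,120.04 → $3,542.82
Total COGS = $1,057.06 + $3,542.82 = $4,599.88
Ending inventory (cost pool remaining) = $3,577.22

Ending inventory = $3,577.22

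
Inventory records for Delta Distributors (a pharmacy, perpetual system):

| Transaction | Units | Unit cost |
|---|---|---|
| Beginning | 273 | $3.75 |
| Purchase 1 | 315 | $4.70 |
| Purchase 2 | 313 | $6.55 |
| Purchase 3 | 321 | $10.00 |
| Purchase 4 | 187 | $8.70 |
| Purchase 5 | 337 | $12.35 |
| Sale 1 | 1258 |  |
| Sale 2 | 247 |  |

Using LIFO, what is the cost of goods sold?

COGS = $12,649.50

Sale 1 (1258) [LIFO — newest first]: 337 @ $12.35 + 187 @ $8.70 + 321 @ $10.00 + 313 @ $6.55 + 100 @ $4.70 = $11,519.00
Sale 2 (247) [LIFO — newest first]: 215 @ $4.70 + 32 @ $3.75 = $1,130.50
Total COGS = $11,519.00 + $1,130.50 = $12,649.50
Ending inventory: 241 @ $3.75 = $903.75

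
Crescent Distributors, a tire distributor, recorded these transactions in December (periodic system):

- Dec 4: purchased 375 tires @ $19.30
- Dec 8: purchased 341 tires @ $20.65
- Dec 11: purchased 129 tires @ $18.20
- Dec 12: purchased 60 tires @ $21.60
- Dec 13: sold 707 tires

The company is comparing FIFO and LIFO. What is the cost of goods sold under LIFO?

COGS = $14,101.55

FIFO COGS: 375 @ $19.30 + 332 @ $20.65 = $14,093.30
LIFO COGS: 60 @ $21.60 + 129 @ $18.20 + 341 @ $20.65 + 177 @ $19.30 = $14,101.55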